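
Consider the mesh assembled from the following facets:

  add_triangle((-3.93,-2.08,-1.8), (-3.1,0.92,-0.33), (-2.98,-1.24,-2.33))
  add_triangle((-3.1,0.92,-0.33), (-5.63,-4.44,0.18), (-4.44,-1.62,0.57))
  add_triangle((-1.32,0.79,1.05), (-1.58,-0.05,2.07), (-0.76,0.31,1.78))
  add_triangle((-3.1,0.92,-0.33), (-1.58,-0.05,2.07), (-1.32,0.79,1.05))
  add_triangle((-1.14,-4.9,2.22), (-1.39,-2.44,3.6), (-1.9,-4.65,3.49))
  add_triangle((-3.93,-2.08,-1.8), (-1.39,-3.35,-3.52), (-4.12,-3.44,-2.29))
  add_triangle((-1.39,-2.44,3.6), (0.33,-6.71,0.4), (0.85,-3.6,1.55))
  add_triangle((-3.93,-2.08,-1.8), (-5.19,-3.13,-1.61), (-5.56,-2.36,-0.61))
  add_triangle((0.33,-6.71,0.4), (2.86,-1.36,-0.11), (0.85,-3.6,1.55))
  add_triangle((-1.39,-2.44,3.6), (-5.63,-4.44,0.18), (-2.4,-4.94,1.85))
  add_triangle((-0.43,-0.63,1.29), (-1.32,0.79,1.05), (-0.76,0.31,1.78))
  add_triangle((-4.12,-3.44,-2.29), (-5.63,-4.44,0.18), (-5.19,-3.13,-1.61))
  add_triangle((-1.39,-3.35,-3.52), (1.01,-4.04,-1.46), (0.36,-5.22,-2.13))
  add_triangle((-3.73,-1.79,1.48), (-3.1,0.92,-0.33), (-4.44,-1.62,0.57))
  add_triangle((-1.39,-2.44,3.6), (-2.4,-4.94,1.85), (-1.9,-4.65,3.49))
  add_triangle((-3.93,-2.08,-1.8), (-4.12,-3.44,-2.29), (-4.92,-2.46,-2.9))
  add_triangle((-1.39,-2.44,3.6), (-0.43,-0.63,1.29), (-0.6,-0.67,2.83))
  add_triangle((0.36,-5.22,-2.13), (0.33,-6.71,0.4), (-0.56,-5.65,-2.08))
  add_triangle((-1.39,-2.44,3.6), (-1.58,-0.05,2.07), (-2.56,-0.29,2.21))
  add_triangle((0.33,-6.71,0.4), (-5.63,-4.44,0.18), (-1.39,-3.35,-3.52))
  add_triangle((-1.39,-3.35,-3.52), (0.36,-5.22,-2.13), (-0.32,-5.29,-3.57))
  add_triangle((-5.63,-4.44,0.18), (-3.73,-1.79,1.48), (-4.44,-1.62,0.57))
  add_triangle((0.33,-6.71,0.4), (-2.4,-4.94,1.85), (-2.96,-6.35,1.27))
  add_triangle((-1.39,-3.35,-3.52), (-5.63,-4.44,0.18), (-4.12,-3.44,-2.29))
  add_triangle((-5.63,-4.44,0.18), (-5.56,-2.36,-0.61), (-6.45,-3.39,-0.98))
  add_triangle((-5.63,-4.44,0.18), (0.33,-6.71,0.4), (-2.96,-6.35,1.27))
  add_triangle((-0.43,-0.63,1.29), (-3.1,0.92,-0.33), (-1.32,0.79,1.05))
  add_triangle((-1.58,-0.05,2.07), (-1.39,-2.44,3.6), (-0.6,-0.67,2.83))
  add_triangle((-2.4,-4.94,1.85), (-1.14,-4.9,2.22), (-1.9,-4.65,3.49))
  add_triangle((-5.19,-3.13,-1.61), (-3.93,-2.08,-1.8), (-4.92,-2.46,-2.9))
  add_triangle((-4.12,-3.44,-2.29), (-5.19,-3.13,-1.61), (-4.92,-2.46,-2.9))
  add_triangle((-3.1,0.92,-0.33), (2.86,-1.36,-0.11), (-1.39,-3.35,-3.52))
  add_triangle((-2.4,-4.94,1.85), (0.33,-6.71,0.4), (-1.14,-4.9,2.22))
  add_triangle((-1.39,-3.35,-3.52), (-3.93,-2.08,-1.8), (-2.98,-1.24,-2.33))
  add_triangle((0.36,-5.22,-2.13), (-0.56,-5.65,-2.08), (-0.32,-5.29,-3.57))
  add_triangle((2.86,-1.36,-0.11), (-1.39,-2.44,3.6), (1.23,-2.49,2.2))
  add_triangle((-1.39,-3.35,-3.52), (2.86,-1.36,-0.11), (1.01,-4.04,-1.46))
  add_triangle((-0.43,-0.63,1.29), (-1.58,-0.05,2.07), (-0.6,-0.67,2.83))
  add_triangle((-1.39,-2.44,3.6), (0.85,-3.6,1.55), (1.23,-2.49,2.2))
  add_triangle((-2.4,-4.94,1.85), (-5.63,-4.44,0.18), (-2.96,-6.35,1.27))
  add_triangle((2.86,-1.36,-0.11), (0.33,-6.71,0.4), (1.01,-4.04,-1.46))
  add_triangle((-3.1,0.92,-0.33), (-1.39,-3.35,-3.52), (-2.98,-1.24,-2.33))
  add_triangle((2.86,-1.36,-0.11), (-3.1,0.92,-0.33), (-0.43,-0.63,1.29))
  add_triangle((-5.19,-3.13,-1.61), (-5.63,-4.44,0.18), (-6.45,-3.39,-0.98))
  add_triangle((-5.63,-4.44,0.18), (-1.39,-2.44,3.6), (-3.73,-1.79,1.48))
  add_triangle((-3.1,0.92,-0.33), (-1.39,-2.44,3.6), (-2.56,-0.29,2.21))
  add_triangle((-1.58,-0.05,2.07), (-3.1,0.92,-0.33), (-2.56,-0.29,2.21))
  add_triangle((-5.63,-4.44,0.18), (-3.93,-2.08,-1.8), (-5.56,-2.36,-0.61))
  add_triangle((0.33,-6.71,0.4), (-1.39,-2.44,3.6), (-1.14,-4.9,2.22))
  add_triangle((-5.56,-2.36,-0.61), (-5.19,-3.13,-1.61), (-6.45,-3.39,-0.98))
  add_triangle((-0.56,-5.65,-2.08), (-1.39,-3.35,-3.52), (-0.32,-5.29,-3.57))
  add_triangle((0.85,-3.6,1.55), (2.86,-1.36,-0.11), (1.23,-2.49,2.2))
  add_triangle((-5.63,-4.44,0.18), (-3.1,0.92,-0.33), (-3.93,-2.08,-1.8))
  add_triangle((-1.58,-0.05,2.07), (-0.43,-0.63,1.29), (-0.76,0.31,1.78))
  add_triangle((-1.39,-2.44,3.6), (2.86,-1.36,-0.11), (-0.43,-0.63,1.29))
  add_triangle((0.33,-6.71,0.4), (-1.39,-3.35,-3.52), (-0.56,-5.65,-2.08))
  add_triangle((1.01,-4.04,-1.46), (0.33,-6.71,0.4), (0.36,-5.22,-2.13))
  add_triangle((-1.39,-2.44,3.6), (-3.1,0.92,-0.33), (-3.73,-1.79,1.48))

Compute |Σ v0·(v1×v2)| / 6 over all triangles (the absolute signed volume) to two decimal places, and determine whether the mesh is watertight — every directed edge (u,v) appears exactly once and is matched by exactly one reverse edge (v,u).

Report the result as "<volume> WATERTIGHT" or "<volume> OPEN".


122.44 WATERTIGHT

Per-triangle v0·(v1×v2)/6:
  t1: +1.8595
  t2: +2.1091
  t3: +0.2316
  t4: +0.7797
  t5: +0.7378
  t6: +1.6885
  t7: +4.8549
  t8: +0.7788
  t9: +4.3151
  t10: +7.9307
  t11: -0.1993
  t12: +2.5063
  t13: +1.1041
  t14: +1.2884
  t15: +1.0888
  t16: -0.5714
  t17: -0.0212
  t18: +2.5666
  t19: +0.8197
  t20: +24.1812
  t21: -0.7078
  t22: +1.9399
  t23: +3.0575
  t24: +4.4832
  t25: +0.9996
  t26: +6.1404
  t27: -0.7409
  t28: +0.9846
  t29: +1.6722
  t30: +0.0899
  t31: +1.5791
  t32: -0.0850
  t33: +3.2960
  t34: +2.2895
  t35: +1.3005
  t36: -0.1012
  t37: +3.3463
  t38: -0.2072
  t39: +2.3127
  t40: +3.3209
  t41: +5.1394
  t42: -0.2116
  t43: -0.5151
  t44: +1.7555
  t45: +5.5579
  t46: +1.6260
  t47: +0.5484
  t48: -2.9051
  t49: +2.0796
  t50: +0.3950
  t51: +2.0564
  t52: +1.9862
  t53: +5.6694
  t54: +0.1912
  t55: +0.4717
  t56: +0.7168
  t57: +2.0185
  t58: +2.8434
Σ = +122.4423 → |volume| = 122.44

Directed edges: 174 total, each appears once with its reverse present → watertight.


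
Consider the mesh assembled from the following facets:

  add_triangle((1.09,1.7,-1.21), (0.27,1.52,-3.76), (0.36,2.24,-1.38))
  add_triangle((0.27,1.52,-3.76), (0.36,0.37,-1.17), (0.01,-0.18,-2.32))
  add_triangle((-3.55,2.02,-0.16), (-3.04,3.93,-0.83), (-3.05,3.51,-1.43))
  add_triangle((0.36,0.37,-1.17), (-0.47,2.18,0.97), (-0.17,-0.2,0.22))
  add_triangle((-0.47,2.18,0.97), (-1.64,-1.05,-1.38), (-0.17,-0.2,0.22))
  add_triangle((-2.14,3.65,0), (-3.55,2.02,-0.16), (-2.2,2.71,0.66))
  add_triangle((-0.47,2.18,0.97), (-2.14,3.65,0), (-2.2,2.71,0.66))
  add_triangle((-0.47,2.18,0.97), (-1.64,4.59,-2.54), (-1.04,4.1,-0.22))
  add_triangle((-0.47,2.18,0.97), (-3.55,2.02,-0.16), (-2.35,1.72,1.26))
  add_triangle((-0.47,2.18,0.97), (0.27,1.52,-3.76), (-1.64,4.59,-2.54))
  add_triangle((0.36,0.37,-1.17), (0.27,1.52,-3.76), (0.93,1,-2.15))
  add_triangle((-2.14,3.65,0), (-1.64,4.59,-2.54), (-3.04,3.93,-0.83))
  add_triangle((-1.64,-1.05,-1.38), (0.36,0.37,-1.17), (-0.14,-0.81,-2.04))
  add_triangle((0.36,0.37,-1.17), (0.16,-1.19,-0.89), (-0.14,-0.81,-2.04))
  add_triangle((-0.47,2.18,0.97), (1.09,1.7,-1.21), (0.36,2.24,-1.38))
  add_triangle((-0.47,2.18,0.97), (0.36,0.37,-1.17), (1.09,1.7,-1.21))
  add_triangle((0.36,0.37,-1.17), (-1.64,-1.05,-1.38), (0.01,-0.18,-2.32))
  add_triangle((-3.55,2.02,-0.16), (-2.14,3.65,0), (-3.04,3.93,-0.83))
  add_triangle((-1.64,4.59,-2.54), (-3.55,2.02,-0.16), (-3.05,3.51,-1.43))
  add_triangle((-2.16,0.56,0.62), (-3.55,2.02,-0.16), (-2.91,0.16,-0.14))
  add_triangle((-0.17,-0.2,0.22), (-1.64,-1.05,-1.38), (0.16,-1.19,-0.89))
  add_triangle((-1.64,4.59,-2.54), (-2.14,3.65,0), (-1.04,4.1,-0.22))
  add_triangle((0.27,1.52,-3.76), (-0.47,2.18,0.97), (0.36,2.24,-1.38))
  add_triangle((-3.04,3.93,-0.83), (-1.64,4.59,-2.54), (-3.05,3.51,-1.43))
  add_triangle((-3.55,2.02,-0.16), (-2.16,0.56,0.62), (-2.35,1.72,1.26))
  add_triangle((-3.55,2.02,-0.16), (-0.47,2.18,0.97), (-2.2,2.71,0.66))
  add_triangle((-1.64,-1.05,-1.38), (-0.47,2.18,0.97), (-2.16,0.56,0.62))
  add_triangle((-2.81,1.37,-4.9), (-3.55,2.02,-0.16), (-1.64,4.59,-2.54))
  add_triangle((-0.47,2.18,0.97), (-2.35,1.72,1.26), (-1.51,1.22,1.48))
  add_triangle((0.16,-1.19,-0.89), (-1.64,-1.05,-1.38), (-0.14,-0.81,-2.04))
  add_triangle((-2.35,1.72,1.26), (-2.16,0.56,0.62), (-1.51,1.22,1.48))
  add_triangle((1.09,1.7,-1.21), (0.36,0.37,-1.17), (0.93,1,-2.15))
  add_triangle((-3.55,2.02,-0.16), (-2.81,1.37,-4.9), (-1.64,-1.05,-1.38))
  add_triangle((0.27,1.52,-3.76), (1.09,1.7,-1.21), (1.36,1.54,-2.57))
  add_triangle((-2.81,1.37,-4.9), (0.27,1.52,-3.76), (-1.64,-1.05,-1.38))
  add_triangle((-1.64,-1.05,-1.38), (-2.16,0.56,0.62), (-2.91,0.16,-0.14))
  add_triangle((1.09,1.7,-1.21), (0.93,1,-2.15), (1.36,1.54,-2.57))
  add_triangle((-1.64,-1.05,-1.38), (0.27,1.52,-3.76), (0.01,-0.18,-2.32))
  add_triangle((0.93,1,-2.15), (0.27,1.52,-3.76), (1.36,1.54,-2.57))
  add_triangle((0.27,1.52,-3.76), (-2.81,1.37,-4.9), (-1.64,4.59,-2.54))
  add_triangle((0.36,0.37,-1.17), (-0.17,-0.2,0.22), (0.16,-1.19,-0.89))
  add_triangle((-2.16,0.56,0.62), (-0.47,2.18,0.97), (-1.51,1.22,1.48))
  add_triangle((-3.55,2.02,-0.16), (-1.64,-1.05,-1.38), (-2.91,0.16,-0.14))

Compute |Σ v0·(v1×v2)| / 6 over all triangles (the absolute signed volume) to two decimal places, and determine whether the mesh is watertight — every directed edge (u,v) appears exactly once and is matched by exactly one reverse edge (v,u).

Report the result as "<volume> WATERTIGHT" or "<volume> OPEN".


44.94 OPEN

Per-triangle v0·(v1×v2)/6:
  t1: +0.8594
  t2: +0.2034
  t3: +0.9550
  t4: -0.0540
  t5: +0.2802
  t6: +1.0093
  t7: +0.6851
  t8: -0.2233
  t9: +1.3212
  t10: +2.0435
  t11: +0.0727
  t12: +1.6677
  t13: +0.3633
  t14: +0.1880
  t15: +0.6555
  t16: -0.3921
  t17: -0.1638
  t18: +1.1228
  t19: -0.2074
  t20: +0.6384
  t21: +0.1538
  t22: +1.9667
  t23: +0.8426
  t24: +1.2064
  t25: +0.7032
  t26: -0.0039
  t27: -0.9278
  t28: +10.6617
  t29: +0.4498
  t30: +0.4773
  t31: +0.2439
  t32: -0.0242
  t33: +5.4241
  t34: +0.5770
  t35: +2.5202
  t36: +0.1219
  t37: -0.0312
  t38: +1.0605
  t39: +0.1472
  t40: +7.7578
  t41: -0.0265
  t42: -0.5264
  t43: +1.1455
Σ = +44.9445 → |volume| = 44.94

Directed edges: 129 total; 3 unmatched, e.g. (-0.47,2.18,0.97)→(-2.14,3.65,0) → open.


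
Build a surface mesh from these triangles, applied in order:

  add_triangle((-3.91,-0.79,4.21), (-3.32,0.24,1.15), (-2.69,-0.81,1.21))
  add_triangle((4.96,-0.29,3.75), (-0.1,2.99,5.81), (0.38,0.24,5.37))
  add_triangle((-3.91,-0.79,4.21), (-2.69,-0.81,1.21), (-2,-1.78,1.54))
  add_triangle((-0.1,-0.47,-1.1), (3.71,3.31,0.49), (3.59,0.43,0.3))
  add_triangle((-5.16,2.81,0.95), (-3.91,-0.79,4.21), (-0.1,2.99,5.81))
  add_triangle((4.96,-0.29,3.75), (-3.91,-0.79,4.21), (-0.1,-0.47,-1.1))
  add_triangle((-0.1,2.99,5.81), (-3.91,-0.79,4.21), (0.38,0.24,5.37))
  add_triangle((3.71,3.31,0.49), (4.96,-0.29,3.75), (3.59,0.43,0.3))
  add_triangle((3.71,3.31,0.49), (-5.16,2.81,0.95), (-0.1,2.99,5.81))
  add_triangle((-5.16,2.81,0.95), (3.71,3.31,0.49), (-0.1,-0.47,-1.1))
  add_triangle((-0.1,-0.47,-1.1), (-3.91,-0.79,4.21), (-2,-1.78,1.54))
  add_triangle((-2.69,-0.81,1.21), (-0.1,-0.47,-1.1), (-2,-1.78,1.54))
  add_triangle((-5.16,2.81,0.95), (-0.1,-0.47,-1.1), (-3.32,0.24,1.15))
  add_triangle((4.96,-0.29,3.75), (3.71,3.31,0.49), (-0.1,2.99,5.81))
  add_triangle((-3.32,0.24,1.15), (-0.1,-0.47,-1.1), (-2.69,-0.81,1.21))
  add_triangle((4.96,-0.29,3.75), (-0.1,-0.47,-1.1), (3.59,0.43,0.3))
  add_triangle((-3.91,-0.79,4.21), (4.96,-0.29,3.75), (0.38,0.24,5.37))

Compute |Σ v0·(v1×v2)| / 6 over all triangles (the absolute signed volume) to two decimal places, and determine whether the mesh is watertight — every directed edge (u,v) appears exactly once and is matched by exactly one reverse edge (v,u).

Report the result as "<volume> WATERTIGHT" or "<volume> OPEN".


120.15 OPEN

Per-triangle v0·(v1×v2)/6:
  t1: +1.4220
  t2: +11.2627
  t3: +1.4055
  t4: +1.8224
  t5: +23.3513
  t6: +3.6815
  t7: +10.7301
  t8: +5.8143
  t9: +23.5879
  t10: +4.5978
  t11: -0.9030
  t12: +0.7309
  t13: +1.7511
  t14: +22.8707
  t15: +0.7041
  t16: +1.4916
  t17: +5.8333
Σ = +120.1543 → |volume| = 120.15

Directed edges: 51 total; 3 unmatched, e.g. (-3.91,-0.79,4.21)→(-3.32,0.24,1.15) → open.


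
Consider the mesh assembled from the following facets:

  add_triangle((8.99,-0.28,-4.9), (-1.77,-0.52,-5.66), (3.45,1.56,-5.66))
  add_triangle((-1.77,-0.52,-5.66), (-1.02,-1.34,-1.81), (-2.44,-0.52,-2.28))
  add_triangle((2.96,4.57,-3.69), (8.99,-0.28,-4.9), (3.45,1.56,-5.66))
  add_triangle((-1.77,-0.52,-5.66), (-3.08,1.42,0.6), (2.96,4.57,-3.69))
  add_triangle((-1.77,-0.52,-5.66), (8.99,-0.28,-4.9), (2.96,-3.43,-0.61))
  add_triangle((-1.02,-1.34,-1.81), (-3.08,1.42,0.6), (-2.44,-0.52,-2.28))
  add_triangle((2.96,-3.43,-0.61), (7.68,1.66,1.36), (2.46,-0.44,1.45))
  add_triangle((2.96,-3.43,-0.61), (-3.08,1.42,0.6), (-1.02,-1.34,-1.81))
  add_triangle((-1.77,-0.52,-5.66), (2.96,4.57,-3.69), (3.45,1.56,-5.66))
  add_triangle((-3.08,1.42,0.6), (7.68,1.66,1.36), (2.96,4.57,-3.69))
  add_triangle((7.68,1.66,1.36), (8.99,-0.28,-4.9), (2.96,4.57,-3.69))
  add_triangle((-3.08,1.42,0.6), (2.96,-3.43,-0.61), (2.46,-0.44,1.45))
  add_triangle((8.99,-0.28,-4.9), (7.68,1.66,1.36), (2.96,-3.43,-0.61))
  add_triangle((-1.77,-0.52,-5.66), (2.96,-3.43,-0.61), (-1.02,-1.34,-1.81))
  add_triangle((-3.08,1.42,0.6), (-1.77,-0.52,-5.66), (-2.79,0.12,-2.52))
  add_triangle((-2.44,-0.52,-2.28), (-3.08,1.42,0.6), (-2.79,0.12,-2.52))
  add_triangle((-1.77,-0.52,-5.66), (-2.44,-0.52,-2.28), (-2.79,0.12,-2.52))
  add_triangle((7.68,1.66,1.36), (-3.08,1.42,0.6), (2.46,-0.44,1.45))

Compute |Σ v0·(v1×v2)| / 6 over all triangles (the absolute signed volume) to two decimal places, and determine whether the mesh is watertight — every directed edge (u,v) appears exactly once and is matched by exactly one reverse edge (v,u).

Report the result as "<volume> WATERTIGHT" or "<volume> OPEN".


229.93 WATERTIGHT

Per-triangle v0·(v1×v2)/6:
  t1: +19.8082
  t2: +1.7791
  t3: +21.2140
  t4: +20.4287
  t5: +33.9959
  t6: +0.8643
  t7: +6.6949
  t8: +2.0986
  t9: +16.1009
  t10: +17.0129
  t11: +44.6510
  t12: +2.0335
  t13: +30.5915
  t14: +4.9334
  t15: +1.4940
  t16: +0.9372
  t17: +1.1591
  t18: +4.1328
Σ = +229.9300 → |volume| = 229.93

Directed edges: 54 total, each appears once with its reverse present → watertight.


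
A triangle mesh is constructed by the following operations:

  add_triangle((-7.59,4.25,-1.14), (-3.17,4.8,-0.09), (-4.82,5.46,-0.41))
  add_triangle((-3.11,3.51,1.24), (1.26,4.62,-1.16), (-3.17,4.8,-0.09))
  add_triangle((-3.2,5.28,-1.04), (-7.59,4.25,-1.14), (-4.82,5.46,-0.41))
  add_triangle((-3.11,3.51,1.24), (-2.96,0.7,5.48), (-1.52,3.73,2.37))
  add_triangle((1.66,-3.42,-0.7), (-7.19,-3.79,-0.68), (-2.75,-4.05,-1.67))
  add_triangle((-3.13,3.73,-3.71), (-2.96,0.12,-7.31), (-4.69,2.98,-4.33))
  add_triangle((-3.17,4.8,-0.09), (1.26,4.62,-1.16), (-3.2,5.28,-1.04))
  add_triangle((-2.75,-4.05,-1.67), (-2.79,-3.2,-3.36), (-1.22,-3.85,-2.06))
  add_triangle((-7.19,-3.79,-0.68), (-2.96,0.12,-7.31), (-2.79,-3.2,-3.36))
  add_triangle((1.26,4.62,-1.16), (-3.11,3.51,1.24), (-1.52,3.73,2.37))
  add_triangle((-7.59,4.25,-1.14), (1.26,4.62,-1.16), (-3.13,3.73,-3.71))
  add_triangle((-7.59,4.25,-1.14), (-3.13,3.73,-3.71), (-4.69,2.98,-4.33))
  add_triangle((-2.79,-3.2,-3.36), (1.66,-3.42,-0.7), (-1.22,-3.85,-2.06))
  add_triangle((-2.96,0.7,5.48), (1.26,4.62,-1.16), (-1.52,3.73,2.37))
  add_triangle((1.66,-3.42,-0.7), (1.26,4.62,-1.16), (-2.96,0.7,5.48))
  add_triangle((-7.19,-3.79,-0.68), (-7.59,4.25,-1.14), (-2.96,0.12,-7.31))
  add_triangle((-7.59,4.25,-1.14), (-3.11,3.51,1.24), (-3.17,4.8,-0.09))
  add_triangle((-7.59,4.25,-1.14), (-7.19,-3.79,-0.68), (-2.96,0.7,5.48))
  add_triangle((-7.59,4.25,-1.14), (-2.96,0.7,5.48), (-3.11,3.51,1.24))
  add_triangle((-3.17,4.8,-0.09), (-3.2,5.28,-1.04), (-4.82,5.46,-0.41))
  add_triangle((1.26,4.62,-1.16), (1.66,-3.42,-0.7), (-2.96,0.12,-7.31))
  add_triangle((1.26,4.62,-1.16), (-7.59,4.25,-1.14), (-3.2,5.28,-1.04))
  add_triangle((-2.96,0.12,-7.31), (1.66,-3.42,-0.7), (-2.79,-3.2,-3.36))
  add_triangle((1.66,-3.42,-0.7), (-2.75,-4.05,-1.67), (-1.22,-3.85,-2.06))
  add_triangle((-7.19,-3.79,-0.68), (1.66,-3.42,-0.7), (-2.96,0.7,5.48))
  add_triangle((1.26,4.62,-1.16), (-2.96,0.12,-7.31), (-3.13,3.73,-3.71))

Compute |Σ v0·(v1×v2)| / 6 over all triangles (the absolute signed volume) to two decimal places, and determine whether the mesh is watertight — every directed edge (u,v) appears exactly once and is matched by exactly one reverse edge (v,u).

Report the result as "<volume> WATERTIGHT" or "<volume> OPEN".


Per-triangle v0·(v1×v2)/6:
  t1: +0.1473
  t2: +3.8236
  t3: +3.3390
  t4: +6.9042
  t5: +4.5861
  t6: +7.3588
  t7: +2.9990
  t8: +2.1171
  t9: +20.8027
  t10: +6.2110
  t11: +18.4515
  t12: +7.6187
  t13: +1.6134
  t14: +3.0273
  t15: +7.5094
  t16: +68.6580
  t17: +5.6686
  t18: +58.0936
  t19: +15.3223
  t20: +0.9846
  t21: +18.1254
  t22: +2.1853
  t23: +13.6836
  t24: +1.9384
  t25: +27.3244
  t26: +16.8564
Σ = +325.3495 → |volume| = 325.35

Directed edges: 78 total; 6 unmatched, e.g. (-7.19,-3.79,-0.68)→(-2.75,-4.05,-1.67) → open.

325.35 OPEN


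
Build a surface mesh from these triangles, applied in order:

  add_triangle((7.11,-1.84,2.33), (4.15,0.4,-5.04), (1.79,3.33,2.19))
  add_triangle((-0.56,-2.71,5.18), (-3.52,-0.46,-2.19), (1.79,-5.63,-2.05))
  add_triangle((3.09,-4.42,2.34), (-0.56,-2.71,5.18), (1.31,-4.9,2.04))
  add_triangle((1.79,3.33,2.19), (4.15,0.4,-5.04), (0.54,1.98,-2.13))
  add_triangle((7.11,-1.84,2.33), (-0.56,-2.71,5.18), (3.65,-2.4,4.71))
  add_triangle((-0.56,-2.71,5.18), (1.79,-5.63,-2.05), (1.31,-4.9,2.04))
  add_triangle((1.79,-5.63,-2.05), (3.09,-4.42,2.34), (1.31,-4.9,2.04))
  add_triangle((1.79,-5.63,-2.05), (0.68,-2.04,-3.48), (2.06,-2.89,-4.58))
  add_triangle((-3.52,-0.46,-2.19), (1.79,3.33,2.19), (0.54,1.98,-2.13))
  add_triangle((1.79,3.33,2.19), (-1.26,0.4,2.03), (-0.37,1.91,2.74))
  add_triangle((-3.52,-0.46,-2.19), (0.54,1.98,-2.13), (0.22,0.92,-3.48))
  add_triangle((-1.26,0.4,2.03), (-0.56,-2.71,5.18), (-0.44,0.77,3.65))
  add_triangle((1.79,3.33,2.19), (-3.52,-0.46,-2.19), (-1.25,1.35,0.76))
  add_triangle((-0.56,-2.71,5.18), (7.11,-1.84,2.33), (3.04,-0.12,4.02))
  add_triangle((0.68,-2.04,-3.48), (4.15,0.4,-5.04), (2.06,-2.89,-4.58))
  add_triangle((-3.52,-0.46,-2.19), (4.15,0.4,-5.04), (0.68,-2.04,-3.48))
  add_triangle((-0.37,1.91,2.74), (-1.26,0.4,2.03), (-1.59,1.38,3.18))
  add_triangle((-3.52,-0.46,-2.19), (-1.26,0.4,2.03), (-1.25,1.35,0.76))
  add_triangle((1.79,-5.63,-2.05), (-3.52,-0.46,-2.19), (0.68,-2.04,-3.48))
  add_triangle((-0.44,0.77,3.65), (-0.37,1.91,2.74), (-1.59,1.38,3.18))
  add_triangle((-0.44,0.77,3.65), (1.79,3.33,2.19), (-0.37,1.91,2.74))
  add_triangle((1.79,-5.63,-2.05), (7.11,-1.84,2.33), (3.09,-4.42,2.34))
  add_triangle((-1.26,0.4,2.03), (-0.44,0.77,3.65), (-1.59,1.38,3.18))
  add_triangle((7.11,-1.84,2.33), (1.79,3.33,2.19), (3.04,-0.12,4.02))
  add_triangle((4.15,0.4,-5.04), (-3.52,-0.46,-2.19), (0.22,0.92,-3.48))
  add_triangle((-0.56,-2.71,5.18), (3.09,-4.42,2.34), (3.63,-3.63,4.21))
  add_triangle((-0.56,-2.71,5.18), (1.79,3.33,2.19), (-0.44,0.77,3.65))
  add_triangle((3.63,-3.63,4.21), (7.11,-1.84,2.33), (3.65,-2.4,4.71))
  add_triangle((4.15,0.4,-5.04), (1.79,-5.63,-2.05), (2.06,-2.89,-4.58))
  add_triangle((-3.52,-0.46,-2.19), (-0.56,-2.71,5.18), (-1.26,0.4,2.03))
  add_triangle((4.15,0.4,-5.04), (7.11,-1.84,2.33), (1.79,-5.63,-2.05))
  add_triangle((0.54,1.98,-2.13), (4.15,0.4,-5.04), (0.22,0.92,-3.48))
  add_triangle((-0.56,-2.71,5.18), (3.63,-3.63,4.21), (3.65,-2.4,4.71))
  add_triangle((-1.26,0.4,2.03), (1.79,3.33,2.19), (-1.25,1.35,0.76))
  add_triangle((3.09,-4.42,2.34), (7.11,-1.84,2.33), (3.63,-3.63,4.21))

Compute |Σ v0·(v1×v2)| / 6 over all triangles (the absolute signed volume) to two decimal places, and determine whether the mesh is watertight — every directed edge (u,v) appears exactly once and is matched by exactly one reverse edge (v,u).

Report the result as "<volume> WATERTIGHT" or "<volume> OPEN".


267.55 OPEN

Per-triangle v0·(v1×v2)/6:
  t1: +31.5684
  t2: +23.9126
  t3: +6.8389
  t4: +9.0387
  t5: -2.6374
  t6: +3.6668
  t7: +6.9640
  t8: +2.8270
  t9: +5.6848
  t10: -0.1549
  t11: +2.7623
  t12: +2.3498
  t13: +1.8374
  t14: +14.4672
  t15: +2.6434
  t16: +9.1934
  t17: -0.1613
  t18: +1.9889
  t19: +9.4760
  t20: +0.9606
  t21: +1.7336
  t22: +19.4383
  t23: +0.4587
  t24: +12.3250
  t25: +4.2873
  t26: +7.1512
  t27: +4.8640
  t28: +5.9942
  t29: +8.6054
  t30: +6.1843
  t31: +43.7899
  t32: +3.3678
  t33: +5.3518
  t34: +2.0421
  t35: +8.7257
Σ = +267.5462 → |volume| = 267.55

Directed edges: 105 total; 3 unmatched, e.g. (3.04,-0.12,4.02)→(-0.56,-2.71,5.18) → open.


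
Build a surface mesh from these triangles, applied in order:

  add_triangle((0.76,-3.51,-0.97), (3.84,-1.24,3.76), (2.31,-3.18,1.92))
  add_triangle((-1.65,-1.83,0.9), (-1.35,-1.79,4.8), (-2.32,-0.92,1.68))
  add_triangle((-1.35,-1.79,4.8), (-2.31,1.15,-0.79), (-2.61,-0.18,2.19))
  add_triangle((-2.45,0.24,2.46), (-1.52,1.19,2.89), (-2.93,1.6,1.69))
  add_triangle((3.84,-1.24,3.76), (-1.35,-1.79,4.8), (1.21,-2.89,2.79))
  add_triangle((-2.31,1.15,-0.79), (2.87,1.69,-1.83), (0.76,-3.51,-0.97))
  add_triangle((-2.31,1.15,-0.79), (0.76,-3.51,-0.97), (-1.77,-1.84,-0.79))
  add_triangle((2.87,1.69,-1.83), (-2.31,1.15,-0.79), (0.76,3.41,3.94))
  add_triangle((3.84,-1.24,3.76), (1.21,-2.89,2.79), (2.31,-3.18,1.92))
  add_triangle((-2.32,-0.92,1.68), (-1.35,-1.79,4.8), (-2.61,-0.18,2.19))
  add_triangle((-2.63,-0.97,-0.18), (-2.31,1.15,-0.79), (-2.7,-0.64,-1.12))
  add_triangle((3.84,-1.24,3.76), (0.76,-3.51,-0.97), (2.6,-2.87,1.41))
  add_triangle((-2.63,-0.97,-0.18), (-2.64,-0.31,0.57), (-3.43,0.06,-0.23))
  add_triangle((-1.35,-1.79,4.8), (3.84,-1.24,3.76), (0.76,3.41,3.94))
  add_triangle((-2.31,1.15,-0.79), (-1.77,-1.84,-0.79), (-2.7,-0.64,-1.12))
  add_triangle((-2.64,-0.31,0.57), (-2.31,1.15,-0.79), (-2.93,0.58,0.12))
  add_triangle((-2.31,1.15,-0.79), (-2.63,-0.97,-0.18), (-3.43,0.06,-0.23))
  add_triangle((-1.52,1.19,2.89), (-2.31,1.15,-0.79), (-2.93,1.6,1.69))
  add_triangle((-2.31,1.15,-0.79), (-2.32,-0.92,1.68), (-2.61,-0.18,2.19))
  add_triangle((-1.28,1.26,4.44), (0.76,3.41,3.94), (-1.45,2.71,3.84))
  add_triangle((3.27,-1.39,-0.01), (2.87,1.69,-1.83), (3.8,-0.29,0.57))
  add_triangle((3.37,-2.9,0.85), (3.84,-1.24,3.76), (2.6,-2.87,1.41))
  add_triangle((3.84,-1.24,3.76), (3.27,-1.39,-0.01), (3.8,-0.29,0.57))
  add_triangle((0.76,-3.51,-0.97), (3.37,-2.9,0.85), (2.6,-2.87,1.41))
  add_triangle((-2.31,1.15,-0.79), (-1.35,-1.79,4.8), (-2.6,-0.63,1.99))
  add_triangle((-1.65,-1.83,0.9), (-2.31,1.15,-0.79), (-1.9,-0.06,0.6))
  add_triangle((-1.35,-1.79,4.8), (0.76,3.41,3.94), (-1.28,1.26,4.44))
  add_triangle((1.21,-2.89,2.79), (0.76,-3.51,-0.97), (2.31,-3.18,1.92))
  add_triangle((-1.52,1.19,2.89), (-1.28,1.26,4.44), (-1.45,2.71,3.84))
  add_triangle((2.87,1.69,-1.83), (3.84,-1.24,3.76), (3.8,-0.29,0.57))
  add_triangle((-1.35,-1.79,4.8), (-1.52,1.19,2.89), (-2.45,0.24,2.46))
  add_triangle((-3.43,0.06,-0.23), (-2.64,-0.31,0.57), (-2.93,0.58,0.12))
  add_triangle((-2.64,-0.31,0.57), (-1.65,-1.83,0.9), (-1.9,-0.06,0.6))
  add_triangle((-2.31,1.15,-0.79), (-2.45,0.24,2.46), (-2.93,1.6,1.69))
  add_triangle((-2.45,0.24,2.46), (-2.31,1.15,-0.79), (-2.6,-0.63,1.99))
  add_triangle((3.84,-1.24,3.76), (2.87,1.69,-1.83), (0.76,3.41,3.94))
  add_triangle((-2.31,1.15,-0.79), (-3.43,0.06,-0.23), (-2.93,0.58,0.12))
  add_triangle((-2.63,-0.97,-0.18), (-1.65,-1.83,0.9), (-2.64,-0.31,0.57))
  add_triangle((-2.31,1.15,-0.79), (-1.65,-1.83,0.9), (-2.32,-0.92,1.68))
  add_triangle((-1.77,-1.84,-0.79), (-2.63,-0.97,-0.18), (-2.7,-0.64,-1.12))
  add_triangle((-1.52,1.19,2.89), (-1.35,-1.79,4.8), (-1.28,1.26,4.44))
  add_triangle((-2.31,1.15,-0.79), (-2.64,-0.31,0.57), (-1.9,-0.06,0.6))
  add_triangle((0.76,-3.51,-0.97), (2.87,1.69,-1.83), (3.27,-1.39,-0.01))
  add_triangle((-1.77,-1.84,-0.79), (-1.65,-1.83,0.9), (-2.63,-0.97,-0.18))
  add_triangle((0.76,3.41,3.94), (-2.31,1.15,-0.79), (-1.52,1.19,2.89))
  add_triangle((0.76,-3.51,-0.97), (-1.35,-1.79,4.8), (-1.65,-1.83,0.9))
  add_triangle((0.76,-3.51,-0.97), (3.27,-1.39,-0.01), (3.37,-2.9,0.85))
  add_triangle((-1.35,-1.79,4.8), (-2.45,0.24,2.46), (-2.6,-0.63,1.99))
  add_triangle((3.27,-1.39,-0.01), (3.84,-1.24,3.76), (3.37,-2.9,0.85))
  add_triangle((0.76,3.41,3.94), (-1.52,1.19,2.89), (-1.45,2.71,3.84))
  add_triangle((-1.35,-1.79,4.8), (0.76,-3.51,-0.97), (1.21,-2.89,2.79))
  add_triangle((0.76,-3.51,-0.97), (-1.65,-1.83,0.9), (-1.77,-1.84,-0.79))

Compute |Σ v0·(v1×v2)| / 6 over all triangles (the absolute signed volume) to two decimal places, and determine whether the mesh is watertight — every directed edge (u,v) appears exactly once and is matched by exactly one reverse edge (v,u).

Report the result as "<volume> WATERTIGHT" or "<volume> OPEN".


127.82 WATERTIGHT

Per-triangle v0·(v1×v2)/6:
  t1: +1.9560
  t2: +1.8807
  t3: +0.0748
  t4: +1.2634
  t5: +7.5054
  t6: +4.8666
  t7: +1.0659
  t8: +8.5194
  t9: +3.0474
  t10: +1.4092
  t11: +0.7221
  t12: +0.1456
  t13: +0.4346
  t14: +18.8747
  t15: -0.0649
  t16: -0.2034
  t17: +0.3712
  t18: +0.2635
  t19: +1.0538
  t20: +2.8548
  t21: +2.2379
  t22: +1.8664
  t23: +2.5999
  t24: +1.6226
  t25: -1.1691
  t26: -0.7087
  t27: +4.4796
  t28: +2.4474
  t29: +0.7297
  t30: +2.4939
  t31: +2.5348
  t32: +0.2902
  t33: +0.1757
  t34: +1.1949
  t35: +1.3574
  t36: +16.2078
  t37: +0.3927
  t38: +0.6966
  t39: +1.3551
  t40: +0.5910
  t41: +1.5929
  t42: +0.2112
  t43: +4.6979
  t44: +0.8852
  t45: +4.3594
  t46: +4.9091
  t47: +2.2682
  t48: +1.7315
  t49: +3.2005
  t50: -1.0494
  t51: +5.4574
  t52: +2.1202
Σ = +127.8206 → |volume| = 127.82

Directed edges: 156 total, each appears once with its reverse present → watertight.


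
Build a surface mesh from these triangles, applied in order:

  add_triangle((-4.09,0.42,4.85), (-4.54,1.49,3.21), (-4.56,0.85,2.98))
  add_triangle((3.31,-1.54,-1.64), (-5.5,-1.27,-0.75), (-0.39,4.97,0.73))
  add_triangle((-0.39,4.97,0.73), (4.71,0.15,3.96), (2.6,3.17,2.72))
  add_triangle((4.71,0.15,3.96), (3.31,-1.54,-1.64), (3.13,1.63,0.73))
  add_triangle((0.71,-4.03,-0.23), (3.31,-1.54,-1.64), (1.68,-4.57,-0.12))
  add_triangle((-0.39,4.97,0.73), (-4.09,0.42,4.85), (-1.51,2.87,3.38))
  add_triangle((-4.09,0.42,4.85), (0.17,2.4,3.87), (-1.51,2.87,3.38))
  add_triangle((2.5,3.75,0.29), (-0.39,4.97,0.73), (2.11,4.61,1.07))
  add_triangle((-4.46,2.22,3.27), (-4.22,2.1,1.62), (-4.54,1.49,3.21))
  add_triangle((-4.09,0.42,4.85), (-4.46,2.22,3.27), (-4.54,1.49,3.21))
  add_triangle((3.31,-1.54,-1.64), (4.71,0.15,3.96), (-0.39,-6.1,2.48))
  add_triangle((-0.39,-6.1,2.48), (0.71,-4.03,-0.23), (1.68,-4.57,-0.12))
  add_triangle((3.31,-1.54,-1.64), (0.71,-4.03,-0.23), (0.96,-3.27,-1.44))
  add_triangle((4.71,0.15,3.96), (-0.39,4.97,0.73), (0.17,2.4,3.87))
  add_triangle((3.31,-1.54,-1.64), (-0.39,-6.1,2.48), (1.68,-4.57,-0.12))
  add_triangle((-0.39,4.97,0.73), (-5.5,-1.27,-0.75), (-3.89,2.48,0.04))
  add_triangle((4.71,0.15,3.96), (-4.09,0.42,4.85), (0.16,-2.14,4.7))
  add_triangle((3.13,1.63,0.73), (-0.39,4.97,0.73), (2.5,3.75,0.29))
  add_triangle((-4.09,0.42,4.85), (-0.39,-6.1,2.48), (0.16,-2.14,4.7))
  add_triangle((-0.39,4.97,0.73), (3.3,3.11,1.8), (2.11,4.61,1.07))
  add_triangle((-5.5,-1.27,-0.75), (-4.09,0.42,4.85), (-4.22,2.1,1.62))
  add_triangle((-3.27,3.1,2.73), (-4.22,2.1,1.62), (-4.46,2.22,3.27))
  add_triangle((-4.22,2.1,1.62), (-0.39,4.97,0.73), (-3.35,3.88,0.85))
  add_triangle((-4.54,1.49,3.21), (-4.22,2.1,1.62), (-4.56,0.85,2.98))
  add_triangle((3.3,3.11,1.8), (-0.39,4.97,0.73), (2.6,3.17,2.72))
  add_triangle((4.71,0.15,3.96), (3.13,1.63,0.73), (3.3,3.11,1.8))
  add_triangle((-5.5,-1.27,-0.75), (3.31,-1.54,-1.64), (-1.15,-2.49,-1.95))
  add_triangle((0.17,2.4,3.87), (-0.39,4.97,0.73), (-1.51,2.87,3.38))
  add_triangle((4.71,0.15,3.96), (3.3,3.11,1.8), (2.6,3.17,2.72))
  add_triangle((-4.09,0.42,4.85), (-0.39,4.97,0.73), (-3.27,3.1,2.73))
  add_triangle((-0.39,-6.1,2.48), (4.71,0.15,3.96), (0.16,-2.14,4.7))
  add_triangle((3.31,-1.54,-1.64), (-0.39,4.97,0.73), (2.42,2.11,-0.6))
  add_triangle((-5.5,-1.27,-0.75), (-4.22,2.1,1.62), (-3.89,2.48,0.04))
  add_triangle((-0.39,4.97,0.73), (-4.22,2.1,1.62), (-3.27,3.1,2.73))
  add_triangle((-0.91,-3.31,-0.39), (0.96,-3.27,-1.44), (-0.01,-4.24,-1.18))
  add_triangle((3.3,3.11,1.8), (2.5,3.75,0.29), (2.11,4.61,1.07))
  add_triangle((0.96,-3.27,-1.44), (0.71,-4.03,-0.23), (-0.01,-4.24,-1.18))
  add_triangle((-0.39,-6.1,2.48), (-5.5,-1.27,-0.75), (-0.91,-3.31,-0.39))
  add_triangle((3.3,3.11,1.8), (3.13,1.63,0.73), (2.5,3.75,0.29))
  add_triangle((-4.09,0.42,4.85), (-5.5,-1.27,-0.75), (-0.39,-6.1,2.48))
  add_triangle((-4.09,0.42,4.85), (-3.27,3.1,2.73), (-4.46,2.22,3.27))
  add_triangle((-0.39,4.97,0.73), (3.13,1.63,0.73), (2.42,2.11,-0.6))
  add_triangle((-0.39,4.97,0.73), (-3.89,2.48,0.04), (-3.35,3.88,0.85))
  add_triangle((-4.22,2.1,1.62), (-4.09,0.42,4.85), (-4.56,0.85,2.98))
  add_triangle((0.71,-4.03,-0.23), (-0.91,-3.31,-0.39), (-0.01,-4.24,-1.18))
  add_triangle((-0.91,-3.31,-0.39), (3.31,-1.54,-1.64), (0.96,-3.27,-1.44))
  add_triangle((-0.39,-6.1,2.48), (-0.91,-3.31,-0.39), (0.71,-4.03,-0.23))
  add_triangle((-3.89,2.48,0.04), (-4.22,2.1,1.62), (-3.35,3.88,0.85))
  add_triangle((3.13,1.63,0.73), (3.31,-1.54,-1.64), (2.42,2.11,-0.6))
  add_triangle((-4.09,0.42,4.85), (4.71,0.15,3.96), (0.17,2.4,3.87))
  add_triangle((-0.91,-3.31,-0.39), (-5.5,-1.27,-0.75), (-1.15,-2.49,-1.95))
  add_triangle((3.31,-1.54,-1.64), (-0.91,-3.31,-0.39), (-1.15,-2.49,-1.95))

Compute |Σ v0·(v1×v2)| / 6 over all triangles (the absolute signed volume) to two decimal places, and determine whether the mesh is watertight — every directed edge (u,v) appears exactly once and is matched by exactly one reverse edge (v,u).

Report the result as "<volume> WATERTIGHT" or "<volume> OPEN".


Per-triangle v0·(v1×v2)/6:
  t1: +1.1284
  t2: +8.0462
  t3: +0.4751
  t4: +7.7695
  t5: +1.1995
  t6: +4.8462
  t7: +4.9160
  t8: +1.4433
  t9: +0.8434
  t10: +1.2019
  t11: +24.7629
  t12: +1.8004
  t13: +2.1579
  t14: +12.5887
  t15: +2.3105
  t16: +0.2207
  t17: +15.9294
  t18: -1.8393
  t19: +17.5453
  t20: +1.5968
  t21: +12.4943
  t22: +1.6131
  t23: +2.3678
  t24: +0.7993
  t25: +3.4485
  t26: +3.3149
  t27: +0.4768
  t28: +4.6215
  t29: +3.6214
  t30: +4.3608
  t31: +17.0891
  t32: +0.6242
  t33: +5.1910
  t34: +4.3525
  t35: -0.0254
  t36: +1.4860
  t37: +0.8791
  t38: +8.6631
  t39: +1.5286
  t40: +32.9601
  t41: +2.4255
  t42: +3.5062
  t43: +1.6754
  t44: -1.8771
  t45: +0.8385
  t46: -0.6765
  t47: +3.0342
  t48: +2.0951
  t49: +3.0517
  t50: +13.9708
  t51: +4.5532
  t52: +3.7864
Σ = +255.1932 → |volume| = 255.19

Directed edges: 156 total, each appears once with its reverse present → watertight.

255.19 WATERTIGHT


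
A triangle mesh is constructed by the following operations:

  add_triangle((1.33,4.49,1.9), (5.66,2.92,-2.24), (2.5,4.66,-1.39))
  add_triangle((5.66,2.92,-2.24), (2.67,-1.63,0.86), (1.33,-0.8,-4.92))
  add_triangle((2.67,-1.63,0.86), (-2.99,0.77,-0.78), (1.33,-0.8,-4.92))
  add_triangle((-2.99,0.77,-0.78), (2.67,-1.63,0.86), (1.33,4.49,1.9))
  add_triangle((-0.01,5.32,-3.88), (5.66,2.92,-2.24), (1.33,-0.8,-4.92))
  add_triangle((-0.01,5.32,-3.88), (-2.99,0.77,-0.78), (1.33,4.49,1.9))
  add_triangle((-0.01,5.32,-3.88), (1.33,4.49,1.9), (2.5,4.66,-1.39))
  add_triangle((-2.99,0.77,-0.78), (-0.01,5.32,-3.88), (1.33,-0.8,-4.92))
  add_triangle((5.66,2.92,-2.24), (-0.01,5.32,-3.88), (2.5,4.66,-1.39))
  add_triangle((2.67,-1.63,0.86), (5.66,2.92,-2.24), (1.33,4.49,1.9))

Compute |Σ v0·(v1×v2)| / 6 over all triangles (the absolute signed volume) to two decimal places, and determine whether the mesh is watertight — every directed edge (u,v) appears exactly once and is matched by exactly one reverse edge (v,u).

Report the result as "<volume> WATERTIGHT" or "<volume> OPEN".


Per-triangle v0·(v1×v2)/6:
  t1: +9.1515
  t2: +15.1520
  t3: +2.5108
  t4: +1.1230
  t5: +27.5161
  t6: +13.4529
  t7: +9.1269
  t8: +14.8406
  t9: +10.3358
  t10: +13.7613
Σ = +116.9709 → |volume| = 116.97

Directed edges: 30 total, each appears once with its reverse present → watertight.

116.97 WATERTIGHT


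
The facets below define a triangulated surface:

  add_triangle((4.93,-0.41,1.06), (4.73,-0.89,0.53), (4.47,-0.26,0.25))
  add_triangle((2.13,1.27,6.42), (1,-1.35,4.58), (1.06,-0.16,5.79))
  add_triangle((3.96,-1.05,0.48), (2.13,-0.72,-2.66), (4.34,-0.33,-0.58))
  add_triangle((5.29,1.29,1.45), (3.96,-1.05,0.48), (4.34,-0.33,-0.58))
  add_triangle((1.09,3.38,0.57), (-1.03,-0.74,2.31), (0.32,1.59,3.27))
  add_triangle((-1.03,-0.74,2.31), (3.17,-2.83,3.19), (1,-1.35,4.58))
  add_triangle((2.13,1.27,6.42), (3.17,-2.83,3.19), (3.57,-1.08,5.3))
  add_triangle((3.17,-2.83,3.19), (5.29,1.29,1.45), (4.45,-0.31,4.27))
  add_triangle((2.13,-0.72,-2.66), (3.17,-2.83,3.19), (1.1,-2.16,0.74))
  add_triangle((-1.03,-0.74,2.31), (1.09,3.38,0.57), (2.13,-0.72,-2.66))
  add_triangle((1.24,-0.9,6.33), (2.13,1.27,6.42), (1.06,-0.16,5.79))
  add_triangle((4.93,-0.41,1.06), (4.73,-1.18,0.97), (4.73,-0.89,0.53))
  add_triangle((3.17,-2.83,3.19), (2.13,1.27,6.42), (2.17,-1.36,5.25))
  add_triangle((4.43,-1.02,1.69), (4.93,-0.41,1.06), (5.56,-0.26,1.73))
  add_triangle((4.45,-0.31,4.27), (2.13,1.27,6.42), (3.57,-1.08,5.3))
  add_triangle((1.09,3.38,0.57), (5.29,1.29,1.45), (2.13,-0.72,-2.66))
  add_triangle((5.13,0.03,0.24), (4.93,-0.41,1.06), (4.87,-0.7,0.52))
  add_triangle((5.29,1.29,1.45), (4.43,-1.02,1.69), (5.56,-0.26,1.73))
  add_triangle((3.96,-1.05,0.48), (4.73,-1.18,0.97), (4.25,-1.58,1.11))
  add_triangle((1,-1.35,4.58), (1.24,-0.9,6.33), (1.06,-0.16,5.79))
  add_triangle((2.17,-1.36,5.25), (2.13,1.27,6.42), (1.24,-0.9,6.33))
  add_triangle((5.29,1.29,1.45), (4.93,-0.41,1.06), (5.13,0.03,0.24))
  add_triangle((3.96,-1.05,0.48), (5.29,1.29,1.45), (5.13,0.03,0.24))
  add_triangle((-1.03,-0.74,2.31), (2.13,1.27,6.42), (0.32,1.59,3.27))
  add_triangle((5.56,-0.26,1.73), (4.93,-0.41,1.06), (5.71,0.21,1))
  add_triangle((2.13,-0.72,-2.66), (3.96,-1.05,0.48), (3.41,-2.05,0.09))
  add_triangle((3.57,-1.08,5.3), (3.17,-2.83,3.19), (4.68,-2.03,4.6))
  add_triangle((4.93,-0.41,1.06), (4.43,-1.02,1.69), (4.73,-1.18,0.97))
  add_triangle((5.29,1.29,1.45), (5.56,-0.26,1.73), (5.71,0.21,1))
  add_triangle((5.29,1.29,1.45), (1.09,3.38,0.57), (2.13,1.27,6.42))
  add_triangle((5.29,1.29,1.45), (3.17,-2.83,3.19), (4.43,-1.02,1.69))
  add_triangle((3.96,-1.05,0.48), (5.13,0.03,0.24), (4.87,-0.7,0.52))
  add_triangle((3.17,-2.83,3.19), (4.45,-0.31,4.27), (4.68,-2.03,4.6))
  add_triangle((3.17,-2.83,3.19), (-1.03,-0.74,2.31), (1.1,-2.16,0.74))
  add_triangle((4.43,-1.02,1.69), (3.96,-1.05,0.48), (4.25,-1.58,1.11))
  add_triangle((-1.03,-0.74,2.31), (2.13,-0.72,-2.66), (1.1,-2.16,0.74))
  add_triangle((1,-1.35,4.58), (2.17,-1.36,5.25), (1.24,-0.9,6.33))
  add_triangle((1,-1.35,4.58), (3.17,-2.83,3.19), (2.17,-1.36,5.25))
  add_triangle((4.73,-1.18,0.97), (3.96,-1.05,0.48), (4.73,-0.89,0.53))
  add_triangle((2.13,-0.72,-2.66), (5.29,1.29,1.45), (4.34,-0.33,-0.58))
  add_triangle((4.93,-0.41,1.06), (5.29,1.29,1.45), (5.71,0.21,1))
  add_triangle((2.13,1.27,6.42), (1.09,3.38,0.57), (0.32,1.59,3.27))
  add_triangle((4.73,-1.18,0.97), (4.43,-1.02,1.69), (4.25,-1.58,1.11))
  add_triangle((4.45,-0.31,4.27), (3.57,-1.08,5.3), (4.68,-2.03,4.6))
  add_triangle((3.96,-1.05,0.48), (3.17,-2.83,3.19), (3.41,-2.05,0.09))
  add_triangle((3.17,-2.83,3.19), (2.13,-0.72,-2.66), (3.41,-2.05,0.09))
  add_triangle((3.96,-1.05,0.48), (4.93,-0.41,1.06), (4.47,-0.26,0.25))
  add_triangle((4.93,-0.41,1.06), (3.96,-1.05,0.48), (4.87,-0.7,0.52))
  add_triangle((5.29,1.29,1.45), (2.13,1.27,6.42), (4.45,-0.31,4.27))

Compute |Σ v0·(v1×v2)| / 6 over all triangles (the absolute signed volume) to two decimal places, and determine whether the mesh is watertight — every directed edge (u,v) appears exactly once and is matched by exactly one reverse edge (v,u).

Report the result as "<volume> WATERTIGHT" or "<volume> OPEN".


Per-triangle v0·(v1×v2)/6:
  t1: +0.3349
  t2: -1.3527
  t3: +1.6941
  t4: +2.4038
  t5: +1.0739
  t6: +2.3249
  t7: +1.8998
  t8: +6.8345
  t9: +3.2186
  t10: -2.1083
  t11: +0.7813
  t12: +0.2956
  t13: +3.8337
  t14: +0.4088
  t15: +4.6699
  t16: +8.6102
  t17: +0.4069
  t18: +0.2963
  t19: +0.1477
  t20: -0.0172
  t21: +3.1935
  t22: +1.3440
  t23: -1.4207
  t24: +2.7925
  t25: +0.3387
  t26: +2.1737
  t27: +2.0597
  t28: +0.5018
  t29: +1.0198
  t30: +15.8448
  t31: +2.7869
  t32: +0.0845
  t33: +0.0242
  t34: +2.4045
  t35: -0.4055
  t36: +0.1667
  t37: +0.7751
  t38: +1.8307
  t39: +0.0975
  t40: +2.0369
  t41: -0.4996
  t42: +3.5832
  t43: +0.3362
  t44: +2.3015
  t45: +2.5464
  t46: +0.4373
  t47: -0.4552
  t48: +0.2221
  t49: +9.1974
Σ = +91.0753 → |volume| = 91.08

Directed edges: 147 total; 9 unmatched, e.g. (4.73,-0.89,0.53)→(4.47,-0.26,0.25) → open.

91.08 OPEN


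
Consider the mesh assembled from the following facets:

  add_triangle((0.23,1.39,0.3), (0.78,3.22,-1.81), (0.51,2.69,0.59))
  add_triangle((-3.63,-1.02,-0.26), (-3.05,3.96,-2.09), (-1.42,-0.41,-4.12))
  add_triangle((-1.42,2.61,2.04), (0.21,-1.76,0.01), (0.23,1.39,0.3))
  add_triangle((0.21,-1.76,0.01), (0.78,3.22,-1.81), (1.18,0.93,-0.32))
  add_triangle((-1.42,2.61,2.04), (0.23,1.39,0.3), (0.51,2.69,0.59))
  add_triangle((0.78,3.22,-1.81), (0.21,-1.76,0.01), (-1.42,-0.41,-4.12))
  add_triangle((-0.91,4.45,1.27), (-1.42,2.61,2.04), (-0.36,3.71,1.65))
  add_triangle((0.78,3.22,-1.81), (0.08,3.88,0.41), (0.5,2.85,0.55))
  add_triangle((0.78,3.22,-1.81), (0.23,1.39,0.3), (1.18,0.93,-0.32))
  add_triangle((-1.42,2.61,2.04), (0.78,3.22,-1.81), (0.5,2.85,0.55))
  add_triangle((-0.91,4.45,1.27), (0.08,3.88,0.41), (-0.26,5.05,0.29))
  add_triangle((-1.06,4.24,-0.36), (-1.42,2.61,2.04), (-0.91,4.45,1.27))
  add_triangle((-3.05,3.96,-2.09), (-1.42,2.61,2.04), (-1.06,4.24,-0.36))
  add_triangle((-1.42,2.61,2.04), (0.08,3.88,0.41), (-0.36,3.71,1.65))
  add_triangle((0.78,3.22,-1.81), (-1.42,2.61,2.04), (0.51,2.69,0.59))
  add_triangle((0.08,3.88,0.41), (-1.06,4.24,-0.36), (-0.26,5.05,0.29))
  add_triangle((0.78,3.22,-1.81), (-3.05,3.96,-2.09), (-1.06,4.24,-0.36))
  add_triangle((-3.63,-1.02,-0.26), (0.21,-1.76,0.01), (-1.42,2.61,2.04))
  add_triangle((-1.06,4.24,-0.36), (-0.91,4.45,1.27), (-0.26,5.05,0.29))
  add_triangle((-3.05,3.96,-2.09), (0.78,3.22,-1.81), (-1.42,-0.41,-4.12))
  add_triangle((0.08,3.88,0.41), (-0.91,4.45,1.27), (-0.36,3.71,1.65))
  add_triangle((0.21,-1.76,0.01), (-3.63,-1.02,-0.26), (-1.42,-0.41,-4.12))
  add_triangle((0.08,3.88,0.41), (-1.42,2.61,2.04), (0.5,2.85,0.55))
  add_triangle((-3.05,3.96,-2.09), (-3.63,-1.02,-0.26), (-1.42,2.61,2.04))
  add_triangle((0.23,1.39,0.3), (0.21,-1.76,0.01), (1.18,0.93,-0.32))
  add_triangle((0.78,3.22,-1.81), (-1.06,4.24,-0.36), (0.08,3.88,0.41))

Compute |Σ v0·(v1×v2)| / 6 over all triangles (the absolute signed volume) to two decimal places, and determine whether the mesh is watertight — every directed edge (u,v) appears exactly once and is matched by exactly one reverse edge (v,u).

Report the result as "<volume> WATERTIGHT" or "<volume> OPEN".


56.56 WATERTIGHT

Per-triangle v0·(v1×v2)/6:
  t1: -0.0382
  t2: +11.7230
  t3: +0.3387
  t4: +0.5710
  t5: -0.0262
  t6: +2.1798
  t7: +0.7715
  t8: +0.7284
  t9: +0.5657
  t10: -2.0119
  t11: +0.3461
  t12: +1.2174
  t13: +4.2435
  t14: -0.7009
  t15: +2.0486
  t16: +0.0095
  t17: +4.2012
  t18: +2.3478
  t19: +1.0645
  t20: +9.4570
  t21: +0.5892
  t22: +4.4221
  t23: +0.7405
  t24: +9.6486
  t25: +0.1531
  t26: +1.9684
Σ = +56.5584 → |volume| = 56.56

Directed edges: 78 total, each appears once with its reverse present → watertight.


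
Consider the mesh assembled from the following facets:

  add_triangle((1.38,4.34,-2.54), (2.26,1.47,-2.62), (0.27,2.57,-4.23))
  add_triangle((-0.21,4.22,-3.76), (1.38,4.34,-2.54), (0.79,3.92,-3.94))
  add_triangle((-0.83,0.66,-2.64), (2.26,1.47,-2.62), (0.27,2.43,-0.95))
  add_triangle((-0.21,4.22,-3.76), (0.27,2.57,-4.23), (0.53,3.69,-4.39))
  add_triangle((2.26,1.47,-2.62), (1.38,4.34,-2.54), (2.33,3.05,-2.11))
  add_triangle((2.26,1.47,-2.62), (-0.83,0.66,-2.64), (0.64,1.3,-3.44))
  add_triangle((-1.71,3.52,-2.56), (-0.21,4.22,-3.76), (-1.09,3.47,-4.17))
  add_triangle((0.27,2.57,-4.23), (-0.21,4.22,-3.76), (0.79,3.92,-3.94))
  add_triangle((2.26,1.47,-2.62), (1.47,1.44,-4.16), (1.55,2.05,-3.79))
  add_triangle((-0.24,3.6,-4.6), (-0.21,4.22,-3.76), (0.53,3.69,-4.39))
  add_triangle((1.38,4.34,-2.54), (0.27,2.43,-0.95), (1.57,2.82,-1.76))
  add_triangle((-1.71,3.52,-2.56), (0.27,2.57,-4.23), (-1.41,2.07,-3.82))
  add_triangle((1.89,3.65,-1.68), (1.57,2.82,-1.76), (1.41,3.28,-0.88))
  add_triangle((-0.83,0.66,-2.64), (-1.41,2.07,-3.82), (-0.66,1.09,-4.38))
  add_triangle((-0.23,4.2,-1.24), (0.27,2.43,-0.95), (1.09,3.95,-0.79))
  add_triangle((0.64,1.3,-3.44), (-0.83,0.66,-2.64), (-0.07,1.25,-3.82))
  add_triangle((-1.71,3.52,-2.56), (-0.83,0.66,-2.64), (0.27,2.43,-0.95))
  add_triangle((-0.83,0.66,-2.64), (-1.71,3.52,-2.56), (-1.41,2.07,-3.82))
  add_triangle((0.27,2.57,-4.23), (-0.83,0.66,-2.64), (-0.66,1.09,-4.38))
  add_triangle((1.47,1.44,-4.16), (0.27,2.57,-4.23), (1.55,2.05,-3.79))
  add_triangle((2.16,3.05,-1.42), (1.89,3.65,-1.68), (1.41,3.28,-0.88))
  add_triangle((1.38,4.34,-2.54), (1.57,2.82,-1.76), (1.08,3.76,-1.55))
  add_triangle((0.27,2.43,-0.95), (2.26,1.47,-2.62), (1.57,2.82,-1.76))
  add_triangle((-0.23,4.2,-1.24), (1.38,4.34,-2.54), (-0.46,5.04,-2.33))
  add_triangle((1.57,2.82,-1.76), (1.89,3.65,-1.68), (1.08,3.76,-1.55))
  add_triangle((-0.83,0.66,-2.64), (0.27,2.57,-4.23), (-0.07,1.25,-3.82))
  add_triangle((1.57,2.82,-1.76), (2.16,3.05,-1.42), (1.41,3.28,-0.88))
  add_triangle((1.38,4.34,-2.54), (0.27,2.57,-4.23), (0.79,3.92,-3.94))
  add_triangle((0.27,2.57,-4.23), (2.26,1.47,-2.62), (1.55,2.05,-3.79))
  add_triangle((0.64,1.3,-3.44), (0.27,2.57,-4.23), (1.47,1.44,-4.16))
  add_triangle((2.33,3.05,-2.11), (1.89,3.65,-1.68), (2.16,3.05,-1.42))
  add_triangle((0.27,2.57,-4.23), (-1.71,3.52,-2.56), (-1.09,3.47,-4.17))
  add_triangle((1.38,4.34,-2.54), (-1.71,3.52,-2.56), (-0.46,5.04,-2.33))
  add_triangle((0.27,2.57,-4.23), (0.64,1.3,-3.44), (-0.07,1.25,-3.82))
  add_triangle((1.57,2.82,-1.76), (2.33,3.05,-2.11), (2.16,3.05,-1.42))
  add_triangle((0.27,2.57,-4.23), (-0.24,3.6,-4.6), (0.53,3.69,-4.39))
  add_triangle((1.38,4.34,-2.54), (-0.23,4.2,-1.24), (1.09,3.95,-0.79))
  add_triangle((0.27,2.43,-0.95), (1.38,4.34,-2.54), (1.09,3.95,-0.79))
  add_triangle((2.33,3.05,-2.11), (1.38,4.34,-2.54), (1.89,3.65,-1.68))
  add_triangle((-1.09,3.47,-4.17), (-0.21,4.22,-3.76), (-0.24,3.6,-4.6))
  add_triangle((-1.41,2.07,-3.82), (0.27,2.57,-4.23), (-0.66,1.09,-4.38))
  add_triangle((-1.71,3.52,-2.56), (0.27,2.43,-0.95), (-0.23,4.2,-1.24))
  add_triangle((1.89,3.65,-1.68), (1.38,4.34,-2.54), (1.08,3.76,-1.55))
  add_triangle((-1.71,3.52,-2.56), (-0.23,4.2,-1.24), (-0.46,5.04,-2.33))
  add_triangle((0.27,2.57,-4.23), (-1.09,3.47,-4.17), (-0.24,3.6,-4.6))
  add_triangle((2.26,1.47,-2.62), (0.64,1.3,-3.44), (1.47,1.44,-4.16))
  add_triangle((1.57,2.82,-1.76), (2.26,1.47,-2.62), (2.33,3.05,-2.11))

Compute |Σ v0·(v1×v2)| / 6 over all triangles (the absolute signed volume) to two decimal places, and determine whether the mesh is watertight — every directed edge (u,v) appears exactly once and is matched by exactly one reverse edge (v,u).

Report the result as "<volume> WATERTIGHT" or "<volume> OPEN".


17.55 OPEN

Per-triangle v0·(v1×v2)/6:
  t1: +4.2310
  t2: +1.4214
  t3: -2.7709
  t4: -0.6653
  t5: +1.3099
  t6: -0.0203
  t7: +1.5358
  t8: +1.2190
  t9: +0.6005
  t10: +0.7461
  t11: +0.1901
  t12: +2.6220
  t13: +0.0390
  t14: +0.3513
  t15: -0.3188
  t16: +0.0045
  t17: -1.5938
  t18: +0.1792
  t19: -0.4807
  t20: +0.7883
  t21: +0.2196
  t22: -0.3077
  t23: -0.4826
  t24: +1.1156
  t25: -0.2316
  t26: +0.5450
  t27: -0.3480
  t28: +0.2486
  t29: +0.2604
  t30: +0.3485
  t31: +0.2421
  t32: -0.6416
  t33: +2.0140
  t34: +0.4922
  t35: -0.1884
  t36: +0.5266
  t37: +1.5769
  t38: -0.4966
  t39: +0.6203
  t40: +0.8522
  t41: +1.6657
  t42: -0.6761
  t43: +0.3814
  t44: +0.6984
  t45: +0.4176
  t46: -0.3257
  t47: -0.3658
Σ = +17.5490 → |volume| = 17.55

Directed edges: 141 total; 3 unmatched, e.g. (-0.21,4.22,-3.76)→(1.38,4.34,-2.54) → open.
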